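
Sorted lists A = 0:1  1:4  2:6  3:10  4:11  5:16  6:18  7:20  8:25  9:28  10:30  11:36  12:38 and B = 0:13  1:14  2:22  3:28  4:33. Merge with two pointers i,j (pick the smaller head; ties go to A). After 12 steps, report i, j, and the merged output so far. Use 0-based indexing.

i=9, j=3, merged so far=[1, 4, 6, 10, 11, 13, 14, 16, 18, 20, 22, 25]

[i=0,j=0] A[i]=1<=B[j]=13 take 1 → i++
[i=1,j=0] A[i]=4<=B[j]=13 take 4 → i++
[i=2,j=0] A[i]=6<=B[j]=13 take 6 → i++
[i=3,j=0] A[i]=10<=B[j]=13 take 10 → i++
[i=4,j=0] A[i]=11<=B[j]=13 take 11 → i++
[i=5,j=0] A[i]=16>B[j]=13 take 13 → j++
[i=5,j=1] A[i]=16>B[j]=14 take 14 → j++
[i=5,j=2] A[i]=16<=B[j]=22 take 16 → i++
[i=6,j=2] A[i]=18<=B[j]=22 take 18 → i++
[i=7,j=2] A[i]=20<=B[j]=22 take 20 → i++
[i=8,j=2] A[i]=25>B[j]=22 take 22 → j++
[i=8,j=3] A[i]=25<=B[j]=28 take 25 → i++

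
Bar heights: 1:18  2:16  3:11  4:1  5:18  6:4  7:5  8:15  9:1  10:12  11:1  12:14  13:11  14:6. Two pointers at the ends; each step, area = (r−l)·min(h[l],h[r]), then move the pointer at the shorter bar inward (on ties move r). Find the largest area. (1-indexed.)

[1,14] min(18,6)*13=78 best=78 * → r--
[1,13] min(18,11)*12=132 best=132 * → r--
[1,12] min(18,14)*11=154 best=154 * → r--
[1,11] min(18,1)*10=10 best=154 → r--
[1,10] min(18,12)*9=108 best=154 → r--
[1,9] min(18,1)*8=8 best=154 → r--
[1,8] min(18,15)*7=105 best=154 → r--
[1,7] min(18,5)*6=30 best=154 → r--
[1,6] min(18,4)*5=20 best=154 → r--
[1,5] min(18,18)*4=72 best=154 → r--
[1,4] min(18,1)*3=3 best=154 → r--
[1,3] min(18,11)*2=22 best=154 → r--
[1,2] min(18,16)*1=16 best=154 → r--

max area = 154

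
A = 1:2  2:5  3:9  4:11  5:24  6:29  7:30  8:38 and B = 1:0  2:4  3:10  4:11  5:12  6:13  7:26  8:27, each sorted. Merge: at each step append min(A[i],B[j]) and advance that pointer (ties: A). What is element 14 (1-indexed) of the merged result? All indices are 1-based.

merged[14] = 29

i=1 j=1: A[i]=2>B[j]=0 take 0, j++
i=1 j=2: A[i]=2<=B[j]=4 take 2, i++
i=2 j=2: A[i]=5>B[j]=4 take 4, j++
i=2 j=3: A[i]=5<=B[j]=10 take 5, i++
i=3 j=3: A[i]=9<=B[j]=10 take 9, i++
i=4 j=3: A[i]=11>B[j]=10 take 10, j++
i=4 j=4: A[i]=11<=B[j]=11 take 11, i++
i=5 j=4: A[i]=24>B[j]=11 take 11, j++
i=5 j=5: A[i]=24>B[j]=12 take 12, j++
i=5 j=6: A[i]=24>B[j]=13 take 13, j++
i=5 j=7: A[i]=24<=B[j]=26 take 24, i++
i=6 j=7: A[i]=29>B[j]=26 take 26, j++
i=6 j=8: A[i]=29>B[j]=27 take 27, j++
i=6 j=9: B done, take A[i]=29, i++
i=7 j=9: B done, take A[i]=30, i++
i=8 j=9: B done, take A[i]=38, i++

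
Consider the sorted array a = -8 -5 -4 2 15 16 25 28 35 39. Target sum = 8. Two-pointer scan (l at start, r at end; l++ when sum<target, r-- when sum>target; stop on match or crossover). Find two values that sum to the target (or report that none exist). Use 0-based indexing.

l=0 r=9: -8+39=31 >8, r--
l=0 r=8: -8+35=27 >8, r--
l=0 r=7: -8+28=20 >8, r--
l=0 r=6: -8+25=17 >8, r--
l=0 r=5: -8+16=8, found

(-8, 16)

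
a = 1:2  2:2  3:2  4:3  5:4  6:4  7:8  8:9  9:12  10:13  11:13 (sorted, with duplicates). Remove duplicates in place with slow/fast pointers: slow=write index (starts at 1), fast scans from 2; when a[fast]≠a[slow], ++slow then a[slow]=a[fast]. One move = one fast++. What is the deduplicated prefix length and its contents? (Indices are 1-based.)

(s=1,f=2) a[fast]=2=a[slow] dup → fast++
(s=1,f=3) a[fast]=2=a[slow] dup → fast++
(s=1,f=4) a[fast]=3≠a[slow]=2 write a[2]=3 → slow++,fast++
(s=2,f=5) a[fast]=4≠a[slow]=3 write a[3]=4 → slow++,fast++
(s=3,f=6) a[fast]=4=a[slow] dup → fast++
(s=3,f=7) a[fast]=8≠a[slow]=4 write a[4]=8 → slow++,fast++
(s=4,f=8) a[fast]=9≠a[slow]=8 write a[5]=9 → slow++,fast++
(s=5,f=9) a[fast]=12≠a[slow]=9 write a[6]=12 → slow++,fast++
(s=6,f=10) a[fast]=13≠a[slow]=12 write a[7]=13 → slow++,fast++
(s=7,f=11) a[fast]=13=a[slow] dup → fast++

length 7; prefix = [2, 3, 4, 8, 9, 12, 13]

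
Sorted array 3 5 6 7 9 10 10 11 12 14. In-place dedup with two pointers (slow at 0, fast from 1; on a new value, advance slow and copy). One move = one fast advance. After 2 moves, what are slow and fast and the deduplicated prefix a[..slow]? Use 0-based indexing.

slow=2, fast=3, prefix=[3, 5, 6]

(s=0,f=1) a[fast]=5≠a[slow]=3 write a[1]=5 → slow++,fast++
(s=1,f=2) a[fast]=6≠a[slow]=5 write a[2]=6 → slow++,fast++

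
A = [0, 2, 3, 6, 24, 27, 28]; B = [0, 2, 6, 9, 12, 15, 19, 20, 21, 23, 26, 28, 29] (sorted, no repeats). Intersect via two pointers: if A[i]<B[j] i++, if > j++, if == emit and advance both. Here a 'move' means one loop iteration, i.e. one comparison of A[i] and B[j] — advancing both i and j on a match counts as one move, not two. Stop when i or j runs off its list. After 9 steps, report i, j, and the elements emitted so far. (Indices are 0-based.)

[i=0,j=0] 0==0 emit → i++,j++
[i=1,j=1] 2==2 emit → i++,j++
[i=2,j=2] 3<6 → i++
[i=3,j=2] 6==6 emit → i++,j++
[i=4,j=3] 24>9 → j++
[i=4,j=4] 24>12 → j++
[i=4,j=5] 24>15 → j++
[i=4,j=6] 24>19 → j++
[i=4,j=7] 24>20 → j++

i=4, j=8, emitted=[0, 2, 6]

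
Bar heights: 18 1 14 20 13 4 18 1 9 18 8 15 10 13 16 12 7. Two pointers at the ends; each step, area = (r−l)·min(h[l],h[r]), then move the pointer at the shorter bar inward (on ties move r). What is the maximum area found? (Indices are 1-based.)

[1,17] min(18,7)*16=112 best=112 * → r--
[1,16] min(18,12)*15=180 best=180 * → r--
[1,15] min(18,16)*14=224 best=224 * → r--
[1,14] min(18,13)*13=169 best=224 → r--
[1,13] min(18,10)*12=120 best=224 → r--
[1,12] min(18,15)*11=165 best=224 → r--
[1,11] min(18,8)*10=80 best=224 → r--
[1,10] min(18,18)*9=162 best=224 → r--
[1,9] min(18,9)*8=72 best=224 → r--
[1,8] min(18,1)*7=7 best=224 → r--
[1,7] min(18,18)*6=108 best=224 → r--
[1,6] min(18,4)*5=20 best=224 → r--
[1,5] min(18,13)*4=52 best=224 → r--
[1,4] min(18,20)*3=54 best=224 → l++
[2,4] min(1,20)*2=2 best=224 → l++
[3,4] min(14,20)*1=14 best=224 → l++

max area = 224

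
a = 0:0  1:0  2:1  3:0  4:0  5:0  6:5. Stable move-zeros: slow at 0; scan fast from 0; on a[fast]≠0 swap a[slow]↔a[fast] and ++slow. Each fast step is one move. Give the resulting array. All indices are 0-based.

(s=0,f=0) a[fast]=0 → fast++
(s=0,f=1) a[fast]=0 → fast++
(s=0,f=2) a[fast]=1≠0 swap→a[0]=1 → slow++,fast++
(s=1,f=3) a[fast]=0 → fast++
(s=1,f=4) a[fast]=0 → fast++
(s=1,f=5) a[fast]=0 → fast++
(s=1,f=6) a[fast]=5≠0 swap→a[1]=5 → slow++,fast++

[1, 5, 0, 0, 0, 0, 0]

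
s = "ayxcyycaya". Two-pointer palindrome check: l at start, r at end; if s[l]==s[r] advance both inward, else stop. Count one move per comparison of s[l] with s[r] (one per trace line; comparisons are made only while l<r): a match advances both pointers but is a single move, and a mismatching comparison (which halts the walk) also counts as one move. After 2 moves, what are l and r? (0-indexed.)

l=2, r=7

l=0 r=9: 'a'=='a', l++,r--
l=1 r=8: 'y'=='y', l++,r--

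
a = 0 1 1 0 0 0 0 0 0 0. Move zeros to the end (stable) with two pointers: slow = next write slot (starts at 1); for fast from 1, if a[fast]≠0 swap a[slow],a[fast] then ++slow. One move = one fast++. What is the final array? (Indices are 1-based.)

[1, 1, 0, 0, 0, 0, 0, 0, 0, 0]

slow=1 fast=1: a[fast]=0, fast++
slow=1 fast=2: a[fast]=1≠0 swap→a[1]=1, slow++,fast++
slow=2 fast=3: a[fast]=1≠0 swap→a[2]=1, slow++,fast++
slow=3 fast=4: a[fast]=0, fast++
slow=3 fast=5: a[fast]=0, fast++
slow=3 fast=6: a[fast]=0, fast++
slow=3 fast=7: a[fast]=0, fast++
slow=3 fast=8: a[fast]=0, fast++
slow=3 fast=9: a[fast]=0, fast++
slow=3 fast=10: a[fast]=0, fast++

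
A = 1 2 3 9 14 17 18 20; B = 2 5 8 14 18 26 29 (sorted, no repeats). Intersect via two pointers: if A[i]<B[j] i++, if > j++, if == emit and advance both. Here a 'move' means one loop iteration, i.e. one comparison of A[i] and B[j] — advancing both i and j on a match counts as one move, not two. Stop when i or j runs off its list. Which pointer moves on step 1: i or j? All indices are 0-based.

i

i=0 j=0: 1<2, i++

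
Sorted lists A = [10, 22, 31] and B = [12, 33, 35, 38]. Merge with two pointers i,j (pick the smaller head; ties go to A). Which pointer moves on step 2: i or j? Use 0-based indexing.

[i=0,j=0] A[i]=10<=B[j]=12 take 10 → i++
[i=1,j=0] A[i]=22>B[j]=12 take 12 → j++

j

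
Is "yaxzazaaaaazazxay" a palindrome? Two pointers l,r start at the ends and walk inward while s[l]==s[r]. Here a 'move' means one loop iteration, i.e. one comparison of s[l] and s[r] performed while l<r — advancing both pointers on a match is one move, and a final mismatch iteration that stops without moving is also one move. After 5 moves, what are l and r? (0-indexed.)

l=5, r=11

l=0 r=16: 'y'=='y', l++,r--
l=1 r=15: 'a'=='a', l++,r--
l=2 r=14: 'x'=='x', l++,r--
l=3 r=13: 'z'=='z', l++,r--
l=4 r=12: 'a'=='a', l++,r--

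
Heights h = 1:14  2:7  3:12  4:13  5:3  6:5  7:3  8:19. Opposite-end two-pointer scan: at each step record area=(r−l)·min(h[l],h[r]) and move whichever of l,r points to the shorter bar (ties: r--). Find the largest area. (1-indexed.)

l=1 r=8: min(14,19)*7=98 best=98 *, l++
l=2 r=8: min(7,19)*6=42 best=98, l++
l=3 r=8: min(12,19)*5=60 best=98, l++
l=4 r=8: min(13,19)*4=52 best=98, l++
l=5 r=8: min(3,19)*3=9 best=98, l++
l=6 r=8: min(5,19)*2=10 best=98, l++
l=7 r=8: min(3,19)*1=3 best=98, l++

max area = 98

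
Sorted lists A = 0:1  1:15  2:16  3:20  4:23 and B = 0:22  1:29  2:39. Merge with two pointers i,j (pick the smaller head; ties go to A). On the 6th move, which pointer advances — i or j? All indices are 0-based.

i=0 j=0: A[i]=1<=B[j]=22 take 1, i++
i=1 j=0: A[i]=15<=B[j]=22 take 15, i++
i=2 j=0: A[i]=16<=B[j]=22 take 16, i++
i=3 j=0: A[i]=20<=B[j]=22 take 20, i++
i=4 j=0: A[i]=23>B[j]=22 take 22, j++
i=4 j=1: A[i]=23<=B[j]=29 take 23, i++

i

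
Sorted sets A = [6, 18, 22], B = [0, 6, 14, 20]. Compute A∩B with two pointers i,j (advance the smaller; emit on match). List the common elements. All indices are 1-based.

[i=1,j=1] 6>0 → j++
[i=1,j=2] 6==6 emit → i++,j++
[i=2,j=3] 18>14 → j++
[i=2,j=4] 18<20 → i++
[i=3,j=4] 22>20 → j++

intersection = [6]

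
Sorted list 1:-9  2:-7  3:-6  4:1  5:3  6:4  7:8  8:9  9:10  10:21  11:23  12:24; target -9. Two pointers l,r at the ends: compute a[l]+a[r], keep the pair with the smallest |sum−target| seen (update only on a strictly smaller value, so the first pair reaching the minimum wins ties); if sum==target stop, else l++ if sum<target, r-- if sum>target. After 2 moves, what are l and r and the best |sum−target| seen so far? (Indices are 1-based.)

l=1, r=10, best |Δ|=23

[1,12] -9+24=15 d=24 * → r--
[1,11] -9+23=14 d=23 * → r--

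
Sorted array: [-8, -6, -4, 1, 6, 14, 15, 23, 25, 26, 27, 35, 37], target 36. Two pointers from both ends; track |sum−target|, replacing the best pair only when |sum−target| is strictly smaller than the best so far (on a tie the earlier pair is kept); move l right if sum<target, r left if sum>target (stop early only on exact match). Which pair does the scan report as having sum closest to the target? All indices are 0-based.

l=0 r=12: -8+37=29 d=7 *, l++
l=1 r=12: -6+37=31 d=5 *, l++
l=2 r=12: -4+37=33 d=3 *, l++
l=3 r=12: 1+37=38 d=2 *, r--
l=3 r=11: 1+35=36 d=0 *, stop

pair (1, 35) with sum 36 (|Δ|=0)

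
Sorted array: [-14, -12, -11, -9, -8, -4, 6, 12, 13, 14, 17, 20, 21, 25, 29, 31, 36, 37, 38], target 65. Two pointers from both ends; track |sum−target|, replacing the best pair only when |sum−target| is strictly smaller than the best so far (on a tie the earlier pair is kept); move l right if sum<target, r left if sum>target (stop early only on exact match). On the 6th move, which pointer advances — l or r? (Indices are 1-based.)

l

l=1 r=19: -14+38=24 d=41 *, l++
l=2 r=19: -12+38=26 d=39 *, l++
l=3 r=19: -11+38=27 d=38 *, l++
l=4 r=19: -9+38=29 d=36 *, l++
l=5 r=19: -8+38=30 d=35 *, l++
l=6 r=19: -4+38=34 d=31 *, l++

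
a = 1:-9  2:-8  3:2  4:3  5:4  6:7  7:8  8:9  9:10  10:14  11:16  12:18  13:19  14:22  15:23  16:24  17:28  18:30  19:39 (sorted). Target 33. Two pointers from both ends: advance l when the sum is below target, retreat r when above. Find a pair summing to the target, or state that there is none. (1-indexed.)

l=1 r=19: -9+39=30 <33, l++
l=2 r=19: -8+39=31 <33, l++
l=3 r=19: 2+39=41 >33, r--
l=3 r=18: 2+30=32 <33, l++
l=4 r=18: 3+30=33, found

(3, 30)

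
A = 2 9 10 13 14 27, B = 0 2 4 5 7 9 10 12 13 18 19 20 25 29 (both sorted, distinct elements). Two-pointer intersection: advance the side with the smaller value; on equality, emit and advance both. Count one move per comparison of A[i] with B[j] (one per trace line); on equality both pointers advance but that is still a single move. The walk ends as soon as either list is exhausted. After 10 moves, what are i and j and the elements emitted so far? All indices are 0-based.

i=5, j=9, emitted=[2, 9, 10, 13]

i=0 j=0: 2>0, j++
i=0 j=1: 2==2 emit, i++,j++
i=1 j=2: 9>4, j++
i=1 j=3: 9>5, j++
i=1 j=4: 9>7, j++
i=1 j=5: 9==9 emit, i++,j++
i=2 j=6: 10==10 emit, i++,j++
i=3 j=7: 13>12, j++
i=3 j=8: 13==13 emit, i++,j++
i=4 j=9: 14<18, i++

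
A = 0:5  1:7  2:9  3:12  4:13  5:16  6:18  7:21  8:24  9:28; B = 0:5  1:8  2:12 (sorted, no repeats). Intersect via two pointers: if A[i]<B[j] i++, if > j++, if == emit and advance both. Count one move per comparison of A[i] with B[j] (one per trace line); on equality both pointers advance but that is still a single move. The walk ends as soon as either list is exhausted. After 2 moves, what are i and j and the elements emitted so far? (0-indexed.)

i=0 j=0: 5==5 emit, i++,j++
i=1 j=1: 7<8, i++

i=2, j=1, emitted=[5]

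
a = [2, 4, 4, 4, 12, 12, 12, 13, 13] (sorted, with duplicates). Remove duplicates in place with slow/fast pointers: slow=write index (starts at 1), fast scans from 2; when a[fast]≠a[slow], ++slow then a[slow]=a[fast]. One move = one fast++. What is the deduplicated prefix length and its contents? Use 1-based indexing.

slow=1 fast=2: a[fast]=4≠a[slow]=2 write a[2]=4, slow++,fast++
slow=2 fast=3: a[fast]=4=a[slow] dup, fast++
slow=2 fast=4: a[fast]=4=a[slow] dup, fast++
slow=2 fast=5: a[fast]=12≠a[slow]=4 write a[3]=12, slow++,fast++
slow=3 fast=6: a[fast]=12=a[slow] dup, fast++
slow=3 fast=7: a[fast]=12=a[slow] dup, fast++
slow=3 fast=8: a[fast]=13≠a[slow]=12 write a[4]=13, slow++,fast++
slow=4 fast=9: a[fast]=13=a[slow] dup, fast++

length 4; prefix = [2, 4, 12, 13]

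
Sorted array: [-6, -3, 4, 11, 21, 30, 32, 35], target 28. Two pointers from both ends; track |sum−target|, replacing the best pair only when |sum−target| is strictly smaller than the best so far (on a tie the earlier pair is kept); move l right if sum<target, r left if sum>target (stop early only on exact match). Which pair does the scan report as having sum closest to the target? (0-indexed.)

[0,7] -6+35=29 d=1 * → r--
[0,6] -6+32=26 d=2 → l++
[1,6] -3+32=29 d=1 → r--
[1,5] -3+30=27 d=1 → l++
[2,5] 4+30=34 d=6 → r--
[2,4] 4+21=25 d=3 → l++
[3,4] 11+21=32 d=4 → r--

pair (-6, 35) with sum 29 (|Δ|=1)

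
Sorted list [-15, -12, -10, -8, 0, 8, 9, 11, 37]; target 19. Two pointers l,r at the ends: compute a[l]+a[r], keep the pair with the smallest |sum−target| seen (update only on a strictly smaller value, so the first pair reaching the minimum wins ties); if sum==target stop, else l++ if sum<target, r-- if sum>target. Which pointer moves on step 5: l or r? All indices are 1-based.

[1,9] -15+37=22 d=3 * → r--
[1,8] -15+11=-4 d=23 → l++
[2,8] -12+11=-1 d=20 → l++
[3,8] -10+11=1 d=18 → l++
[4,8] -8+11=3 d=16 → l++

l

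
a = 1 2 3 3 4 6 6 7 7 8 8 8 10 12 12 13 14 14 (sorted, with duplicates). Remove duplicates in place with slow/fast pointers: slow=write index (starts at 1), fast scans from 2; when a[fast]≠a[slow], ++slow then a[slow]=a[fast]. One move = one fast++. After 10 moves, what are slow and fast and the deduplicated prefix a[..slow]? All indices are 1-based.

(s=1,f=2) a[fast]=2≠a[slow]=1 write a[2]=2 → slow++,fast++
(s=2,f=3) a[fast]=3≠a[slow]=2 write a[3]=3 → slow++,fast++
(s=3,f=4) a[fast]=3=a[slow] dup → fast++
(s=3,f=5) a[fast]=4≠a[slow]=3 write a[4]=4 → slow++,fast++
(s=4,f=6) a[fast]=6≠a[slow]=4 write a[5]=6 → slow++,fast++
(s=5,f=7) a[fast]=6=a[slow] dup → fast++
(s=5,f=8) a[fast]=7≠a[slow]=6 write a[6]=7 → slow++,fast++
(s=6,f=9) a[fast]=7=a[slow] dup → fast++
(s=6,f=10) a[fast]=8≠a[slow]=7 write a[7]=8 → slow++,fast++
(s=7,f=11) a[fast]=8=a[slow] dup → fast++

slow=7, fast=12, prefix=[1, 2, 3, 4, 6, 7, 8]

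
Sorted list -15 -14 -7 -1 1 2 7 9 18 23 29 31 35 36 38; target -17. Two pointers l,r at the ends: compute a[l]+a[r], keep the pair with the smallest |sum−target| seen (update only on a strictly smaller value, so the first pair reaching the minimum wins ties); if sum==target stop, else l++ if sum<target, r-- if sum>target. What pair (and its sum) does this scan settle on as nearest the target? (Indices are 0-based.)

[0,14] -15+38=23 d=40 * → r--
[0,13] -15+36=21 d=38 * → r--
[0,12] -15+35=20 d=37 * → r--
[0,11] -15+31=16 d=33 * → r--
[0,10] -15+29=14 d=31 * → r--
[0,9] -15+23=8 d=25 * → r--
[0,8] -15+18=3 d=20 * → r--
[0,7] -15+9=-6 d=11 * → r--
[0,6] -15+7=-8 d=9 * → r--
[0,5] -15+2=-13 d=4 * → r--
[0,4] -15+1=-14 d=3 * → r--
[0,3] -15+-1=-16 d=1 * → r--
[0,2] -15+-7=-22 d=5 → l++
[1,2] -14+-7=-21 d=4 → l++

pair (-15, -1) with sum -16 (|Δ|=1)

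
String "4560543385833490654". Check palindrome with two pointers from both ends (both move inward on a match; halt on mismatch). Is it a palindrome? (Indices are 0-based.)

not a palindrome (mismatch at 4,14)

l=0 r=18: '4'=='4', l++,r--
l=1 r=17: '5'=='5', l++,r--
l=2 r=16: '6'=='6', l++,r--
l=3 r=15: '0'=='0', l++,r--
l=4 r=14: '5'!='9', stop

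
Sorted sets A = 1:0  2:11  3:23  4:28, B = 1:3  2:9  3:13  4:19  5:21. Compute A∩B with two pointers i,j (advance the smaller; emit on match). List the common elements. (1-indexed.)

intersection = []

i=1 j=1: 0<3, i++
i=2 j=1: 11>3, j++
i=2 j=2: 11>9, j++
i=2 j=3: 11<13, i++
i=3 j=3: 23>13, j++
i=3 j=4: 23>19, j++
i=3 j=5: 23>21, j++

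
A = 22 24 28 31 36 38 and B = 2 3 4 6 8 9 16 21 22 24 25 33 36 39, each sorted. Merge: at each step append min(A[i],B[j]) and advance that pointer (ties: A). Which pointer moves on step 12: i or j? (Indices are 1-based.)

j

[i=1,j=1] A[i]=22>B[j]=2 take 2 → j++
[i=1,j=2] A[i]=22>B[j]=3 take 3 → j++
[i=1,j=3] A[i]=22>B[j]=4 take 4 → j++
[i=1,j=4] A[i]=22>B[j]=6 take 6 → j++
[i=1,j=5] A[i]=22>B[j]=8 take 8 → j++
[i=1,j=6] A[i]=22>B[j]=9 take 9 → j++
[i=1,j=7] A[i]=22>B[j]=16 take 16 → j++
[i=1,j=8] A[i]=22>B[j]=21 take 21 → j++
[i=1,j=9] A[i]=22<=B[j]=22 take 22 → i++
[i=2,j=9] A[i]=24>B[j]=22 take 22 → j++
[i=2,j=10] A[i]=24<=B[j]=24 take 24 → i++
[i=3,j=10] A[i]=28>B[j]=24 take 24 → j++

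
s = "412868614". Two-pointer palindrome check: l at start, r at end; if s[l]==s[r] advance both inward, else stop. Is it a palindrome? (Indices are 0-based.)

l=0 r=8: '4'=='4', l++,r--
l=1 r=7: '1'=='1', l++,r--
l=2 r=6: '2'!='6', stop

not a palindrome (mismatch at 2,6)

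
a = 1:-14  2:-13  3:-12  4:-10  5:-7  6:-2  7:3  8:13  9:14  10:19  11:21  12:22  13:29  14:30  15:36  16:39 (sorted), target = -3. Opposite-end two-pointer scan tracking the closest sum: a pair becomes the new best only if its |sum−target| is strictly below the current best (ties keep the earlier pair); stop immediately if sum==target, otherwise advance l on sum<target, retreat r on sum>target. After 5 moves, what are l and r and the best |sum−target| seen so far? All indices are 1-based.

l=1, r=11, best |Δ|=11

[1,16] -14+39=25 d=28 * → r--
[1,15] -14+36=22 d=25 * → r--
[1,14] -14+30=16 d=19 * → r--
[1,13] -14+29=15 d=18 * → r--
[1,12] -14+22=8 d=11 * → r--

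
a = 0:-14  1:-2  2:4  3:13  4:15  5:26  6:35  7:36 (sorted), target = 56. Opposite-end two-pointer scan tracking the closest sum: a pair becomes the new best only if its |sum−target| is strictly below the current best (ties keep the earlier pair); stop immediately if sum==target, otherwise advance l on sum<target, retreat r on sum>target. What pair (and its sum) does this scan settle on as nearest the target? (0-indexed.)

l=0 r=7: -14+36=22 d=34 *, l++
l=1 r=7: -2+36=34 d=22 *, l++
l=2 r=7: 4+36=40 d=16 *, l++
l=3 r=7: 13+36=49 d=7 *, l++
l=4 r=7: 15+36=51 d=5 *, l++
l=5 r=7: 26+36=62 d=6, r--
l=5 r=6: 26+35=61 d=5, r--

pair (15, 36) with sum 51 (|Δ|=5)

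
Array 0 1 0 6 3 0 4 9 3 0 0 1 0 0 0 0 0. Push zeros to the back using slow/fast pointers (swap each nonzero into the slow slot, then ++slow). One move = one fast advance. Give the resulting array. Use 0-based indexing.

[1, 6, 3, 4, 9, 3, 1, 0, 0, 0, 0, 0, 0, 0, 0, 0, 0]

(s=0,f=0) a[fast]=0 → fast++
(s=0,f=1) a[fast]=1≠0 swap→a[0]=1 → slow++,fast++
(s=1,f=2) a[fast]=0 → fast++
(s=1,f=3) a[fast]=6≠0 swap→a[1]=6 → slow++,fast++
(s=2,f=4) a[fast]=3≠0 swap→a[2]=3 → slow++,fast++
(s=3,f=5) a[fast]=0 → fast++
(s=3,f=6) a[fast]=4≠0 swap→a[3]=4 → slow++,fast++
(s=4,f=7) a[fast]=9≠0 swap→a[4]=9 → slow++,fast++
(s=5,f=8) a[fast]=3≠0 swap→a[5]=3 → slow++,fast++
(s=6,f=9) a[fast]=0 → fast++
(s=6,f=10) a[fast]=0 → fast++
(s=6,f=11) a[fast]=1≠0 swap→a[6]=1 → slow++,fast++
(s=7,f=12) a[fast]=0 → fast++
(s=7,f=13) a[fast]=0 → fast++
(s=7,f=14) a[fast]=0 → fast++
(s=7,f=15) a[fast]=0 → fast++
(s=7,f=16) a[fast]=0 → fast++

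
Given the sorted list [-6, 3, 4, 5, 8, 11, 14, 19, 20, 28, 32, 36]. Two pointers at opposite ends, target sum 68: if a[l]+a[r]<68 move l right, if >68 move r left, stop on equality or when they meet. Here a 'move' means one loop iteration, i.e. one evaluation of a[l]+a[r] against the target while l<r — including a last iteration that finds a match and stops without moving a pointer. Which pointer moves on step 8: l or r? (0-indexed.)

[0,11] -6+36=30 <68 → l++
[1,11] 3+36=39 <68 → l++
[2,11] 4+36=40 <68 → l++
[3,11] 5+36=41 <68 → l++
[4,11] 8+36=44 <68 → l++
[5,11] 11+36=47 <68 → l++
[6,11] 14+36=50 <68 → l++
[7,11] 19+36=55 <68 → l++

l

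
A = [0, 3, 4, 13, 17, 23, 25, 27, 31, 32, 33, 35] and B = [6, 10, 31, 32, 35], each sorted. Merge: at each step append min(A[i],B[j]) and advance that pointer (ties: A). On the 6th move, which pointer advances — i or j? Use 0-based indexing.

i

[i=0,j=0] A[i]=0<=B[j]=6 take 0 → i++
[i=1,j=0] A[i]=3<=B[j]=6 take 3 → i++
[i=2,j=0] A[i]=4<=B[j]=6 take 4 → i++
[i=3,j=0] A[i]=13>B[j]=6 take 6 → j++
[i=3,j=1] A[i]=13>B[j]=10 take 10 → j++
[i=3,j=2] A[i]=13<=B[j]=31 take 13 → i++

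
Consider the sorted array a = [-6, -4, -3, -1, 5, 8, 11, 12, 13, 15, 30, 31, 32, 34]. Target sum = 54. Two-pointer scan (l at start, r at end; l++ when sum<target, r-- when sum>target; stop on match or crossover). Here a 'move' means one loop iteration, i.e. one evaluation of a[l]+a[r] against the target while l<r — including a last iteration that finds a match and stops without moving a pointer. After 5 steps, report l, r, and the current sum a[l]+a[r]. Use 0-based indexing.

l=0 r=13: -6+34=28 <54, l++
l=1 r=13: -4+34=30 <54, l++
l=2 r=13: -3+34=31 <54, l++
l=3 r=13: -1+34=33 <54, l++
l=4 r=13: 5+34=39 <54, l++

l=5, r=13, sum=42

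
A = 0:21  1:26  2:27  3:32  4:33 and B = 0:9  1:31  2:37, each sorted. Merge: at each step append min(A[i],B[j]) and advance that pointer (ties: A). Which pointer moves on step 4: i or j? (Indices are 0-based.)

i

[i=0,j=0] A[i]=21>B[j]=9 take 9 → j++
[i=0,j=1] A[i]=21<=B[j]=31 take 21 → i++
[i=1,j=1] A[i]=26<=B[j]=31 take 26 → i++
[i=2,j=1] A[i]=27<=B[j]=31 take 27 → i++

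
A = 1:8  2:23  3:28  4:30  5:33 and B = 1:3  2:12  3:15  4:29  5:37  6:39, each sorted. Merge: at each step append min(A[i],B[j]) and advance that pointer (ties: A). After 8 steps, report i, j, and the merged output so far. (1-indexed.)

[i=1,j=1] A[i]=8>B[j]=3 take 3 → j++
[i=1,j=2] A[i]=8<=B[j]=12 take 8 → i++
[i=2,j=2] A[i]=23>B[j]=12 take 12 → j++
[i=2,j=3] A[i]=23>B[j]=15 take 15 → j++
[i=2,j=4] A[i]=23<=B[j]=29 take 23 → i++
[i=3,j=4] A[i]=28<=B[j]=29 take 28 → i++
[i=4,j=4] A[i]=30>B[j]=29 take 29 → j++
[i=4,j=5] A[i]=30<=B[j]=37 take 30 → i++

i=5, j=5, merged so far=[3, 8, 12, 15, 23, 28, 29, 30]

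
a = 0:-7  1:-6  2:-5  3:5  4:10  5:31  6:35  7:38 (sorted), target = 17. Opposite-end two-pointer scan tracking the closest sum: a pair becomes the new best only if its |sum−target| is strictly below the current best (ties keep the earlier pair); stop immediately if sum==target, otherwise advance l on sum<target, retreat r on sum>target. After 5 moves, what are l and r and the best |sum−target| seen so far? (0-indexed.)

l=0 r=7: -7+38=31 d=14 *, r--
l=0 r=6: -7+35=28 d=11 *, r--
l=0 r=5: -7+31=24 d=7 *, r--
l=0 r=4: -7+10=3 d=14, l++
l=1 r=4: -6+10=4 d=13, l++

l=2, r=4, best |Δ|=7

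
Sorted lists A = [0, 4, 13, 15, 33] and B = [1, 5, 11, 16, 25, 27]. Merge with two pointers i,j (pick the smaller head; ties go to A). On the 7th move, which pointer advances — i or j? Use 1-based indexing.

i=1 j=1: A[i]=0<=B[j]=1 take 0, i++
i=2 j=1: A[i]=4>B[j]=1 take 1, j++
i=2 j=2: A[i]=4<=B[j]=5 take 4, i++
i=3 j=2: A[i]=13>B[j]=5 take 5, j++
i=3 j=3: A[i]=13>B[j]=11 take 11, j++
i=3 j=4: A[i]=13<=B[j]=16 take 13, i++
i=4 j=4: A[i]=15<=B[j]=16 take 15, i++

i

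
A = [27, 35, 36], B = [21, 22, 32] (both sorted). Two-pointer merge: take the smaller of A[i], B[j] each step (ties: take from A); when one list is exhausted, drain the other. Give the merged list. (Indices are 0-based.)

[21, 22, 27, 32, 35, 36]

[i=0,j=0] A[i]=27>B[j]=21 take 21 → j++
[i=0,j=1] A[i]=27>B[j]=22 take 22 → j++
[i=0,j=2] A[i]=27<=B[j]=32 take 27 → i++
[i=1,j=2] A[i]=35>B[j]=32 take 32 → j++
[i=1,j=3] B done, take A[i]=35 → i++
[i=2,j=3] B done, take A[i]=36 → i++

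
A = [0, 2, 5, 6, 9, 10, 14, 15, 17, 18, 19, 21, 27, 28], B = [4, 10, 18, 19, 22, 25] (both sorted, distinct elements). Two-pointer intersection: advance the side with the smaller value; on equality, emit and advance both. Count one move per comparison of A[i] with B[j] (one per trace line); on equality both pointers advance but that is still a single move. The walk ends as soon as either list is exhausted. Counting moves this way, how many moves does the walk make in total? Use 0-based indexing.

15 moves

i=0 j=0: 0<4, i++
i=1 j=0: 2<4, i++
i=2 j=0: 5>4, j++
i=2 j=1: 5<10, i++
i=3 j=1: 6<10, i++
i=4 j=1: 9<10, i++
i=5 j=1: 10==10 emit, i++,j++
i=6 j=2: 14<18, i++
i=7 j=2: 15<18, i++
i=8 j=2: 17<18, i++
i=9 j=2: 18==18 emit, i++,j++
i=10 j=3: 19==19 emit, i++,j++
i=11 j=4: 21<22, i++
i=12 j=4: 27>22, j++
i=12 j=5: 27>25, j++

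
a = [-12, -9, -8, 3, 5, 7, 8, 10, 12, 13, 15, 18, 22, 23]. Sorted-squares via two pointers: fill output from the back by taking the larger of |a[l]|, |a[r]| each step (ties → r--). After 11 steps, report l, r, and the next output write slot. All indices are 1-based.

l=4, r=6, next write slot=3

l=1 r=14: |-12|<=|23| out[14]=529, r--
l=1 r=13: |-12|<=|22| out[13]=484, r--
l=1 r=12: |-12|<=|18| out[12]=324, r--
l=1 r=11: |-12|<=|15| out[11]=225, r--
l=1 r=10: |-12|<=|13| out[10]=169, r--
l=1 r=9: |-12|<=|12| out[9]=144, r--
l=1 r=8: |-12|>|10| out[8]=144, l++
l=2 r=8: |-9|<=|10| out[7]=100, r--
l=2 r=7: |-9|>|8| out[6]=81, l++
l=3 r=7: |-8|<=|8| out[5]=64, r--
l=3 r=6: |-8|>|7| out[4]=64, l++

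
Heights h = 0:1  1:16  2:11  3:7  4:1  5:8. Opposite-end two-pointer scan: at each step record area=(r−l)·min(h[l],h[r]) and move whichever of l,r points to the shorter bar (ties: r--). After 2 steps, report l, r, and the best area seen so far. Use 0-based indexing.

l=1, r=4, best area=32

[0,5] min(1,8)*5=5 best=5 * → l++
[1,5] min(16,8)*4=32 best=32 * → r--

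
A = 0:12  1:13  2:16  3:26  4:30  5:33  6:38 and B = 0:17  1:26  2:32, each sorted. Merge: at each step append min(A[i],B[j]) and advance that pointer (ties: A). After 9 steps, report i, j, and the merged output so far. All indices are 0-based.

i=0 j=0: A[i]=12<=B[j]=17 take 12, i++
i=1 j=0: A[i]=13<=B[j]=17 take 13, i++
i=2 j=0: A[i]=16<=B[j]=17 take 16, i++
i=3 j=0: A[i]=26>B[j]=17 take 17, j++
i=3 j=1: A[i]=26<=B[j]=26 take 26, i++
i=4 j=1: A[i]=30>B[j]=26 take 26, j++
i=4 j=2: A[i]=30<=B[j]=32 take 30, i++
i=5 j=2: A[i]=33>B[j]=32 take 32, j++
i=5 j=3: B done, take A[i]=33, i++

i=6, j=3, merged so far=[12, 13, 16, 17, 26, 26, 30, 32, 33]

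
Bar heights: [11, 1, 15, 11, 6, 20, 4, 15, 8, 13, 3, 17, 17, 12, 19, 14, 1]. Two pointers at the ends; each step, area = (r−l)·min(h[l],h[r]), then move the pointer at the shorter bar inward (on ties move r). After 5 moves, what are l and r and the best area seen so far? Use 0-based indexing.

l=3, r=14, best area=182

l=0 r=16: min(11,1)*16=16 best=16 *, r--
l=0 r=15: min(11,14)*15=165 best=165 *, l++
l=1 r=15: min(1,14)*14=14 best=165, l++
l=2 r=15: min(15,14)*13=182 best=182 *, r--
l=2 r=14: min(15,19)*12=180 best=182, l++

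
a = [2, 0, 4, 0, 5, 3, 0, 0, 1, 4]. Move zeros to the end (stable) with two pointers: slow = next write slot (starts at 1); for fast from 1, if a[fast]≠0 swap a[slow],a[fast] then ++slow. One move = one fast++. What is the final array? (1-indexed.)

[2, 4, 5, 3, 1, 4, 0, 0, 0, 0]

slow=1 fast=1: a[fast]=2≠0 swap→a[1]=2, slow++,fast++
slow=2 fast=2: a[fast]=0, fast++
slow=2 fast=3: a[fast]=4≠0 swap→a[2]=4, slow++,fast++
slow=3 fast=4: a[fast]=0, fast++
slow=3 fast=5: a[fast]=5≠0 swap→a[3]=5, slow++,fast++
slow=4 fast=6: a[fast]=3≠0 swap→a[4]=3, slow++,fast++
slow=5 fast=7: a[fast]=0, fast++
slow=5 fast=8: a[fast]=0, fast++
slow=5 fast=9: a[fast]=1≠0 swap→a[5]=1, slow++,fast++
slow=6 fast=10: a[fast]=4≠0 swap→a[6]=4, slow++,fast++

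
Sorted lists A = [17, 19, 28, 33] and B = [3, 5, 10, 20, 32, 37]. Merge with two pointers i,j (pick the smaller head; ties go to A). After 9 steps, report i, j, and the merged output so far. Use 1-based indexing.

i=1 j=1: A[i]=17>B[j]=3 take 3, j++
i=1 j=2: A[i]=17>B[j]=5 take 5, j++
i=1 j=3: A[i]=17>B[j]=10 take 10, j++
i=1 j=4: A[i]=17<=B[j]=20 take 17, i++
i=2 j=4: A[i]=19<=B[j]=20 take 19, i++
i=3 j=4: A[i]=28>B[j]=20 take 20, j++
i=3 j=5: A[i]=28<=B[j]=32 take 28, i++
i=4 j=5: A[i]=33>B[j]=32 take 32, j++
i=4 j=6: A[i]=33<=B[j]=37 take 33, i++

i=5, j=6, merged so far=[3, 5, 10, 17, 19, 20, 28, 32, 33]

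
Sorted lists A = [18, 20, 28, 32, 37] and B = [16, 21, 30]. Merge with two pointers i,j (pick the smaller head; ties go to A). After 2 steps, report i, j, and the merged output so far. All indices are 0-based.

i=0 j=0: A[i]=18>B[j]=16 take 16, j++
i=0 j=1: A[i]=18<=B[j]=21 take 18, i++

i=1, j=1, merged so far=[16, 18]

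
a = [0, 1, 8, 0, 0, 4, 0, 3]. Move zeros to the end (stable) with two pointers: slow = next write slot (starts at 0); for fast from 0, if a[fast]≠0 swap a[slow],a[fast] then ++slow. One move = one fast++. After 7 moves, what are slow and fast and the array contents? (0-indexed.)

slow=3, fast=7, a=[1, 8, 4, 0, 0, 0, 0, 3]

(s=0,f=0) a[fast]=0 → fast++
(s=0,f=1) a[fast]=1≠0 swap→a[0]=1 → slow++,fast++
(s=1,f=2) a[fast]=8≠0 swap→a[1]=8 → slow++,fast++
(s=2,f=3) a[fast]=0 → fast++
(s=2,f=4) a[fast]=0 → fast++
(s=2,f=5) a[fast]=4≠0 swap→a[2]=4 → slow++,fast++
(s=3,f=6) a[fast]=0 → fast++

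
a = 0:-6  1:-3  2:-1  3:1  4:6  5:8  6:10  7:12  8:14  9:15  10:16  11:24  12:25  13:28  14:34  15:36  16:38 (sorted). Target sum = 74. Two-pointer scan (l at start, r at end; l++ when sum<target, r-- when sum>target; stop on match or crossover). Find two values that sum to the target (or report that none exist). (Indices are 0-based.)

(36, 38)

l=0 r=16: -6+38=32 <74, l++
l=1 r=16: -3+38=35 <74, l++
l=2 r=16: -1+38=37 <74, l++
l=3 r=16: 1+38=39 <74, l++
l=4 r=16: 6+38=44 <74, l++
l=5 r=16: 8+38=46 <74, l++
l=6 r=16: 10+38=48 <74, l++
l=7 r=16: 12+38=50 <74, l++
l=8 r=16: 14+38=52 <74, l++
l=9 r=16: 15+38=53 <74, l++
l=10 r=16: 16+38=54 <74, l++
l=11 r=16: 24+38=62 <74, l++
l=12 r=16: 25+38=63 <74, l++
l=13 r=16: 28+38=66 <74, l++
l=14 r=16: 34+38=72 <74, l++
l=15 r=16: 36+38=74, found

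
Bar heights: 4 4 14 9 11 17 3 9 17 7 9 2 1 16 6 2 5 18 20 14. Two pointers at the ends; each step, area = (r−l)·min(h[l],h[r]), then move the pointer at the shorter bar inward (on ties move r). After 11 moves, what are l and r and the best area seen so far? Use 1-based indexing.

l=1 r=20: min(4,14)*19=76 best=76 *, l++
l=2 r=20: min(4,14)*18=72 best=76, l++
l=3 r=20: min(14,14)*17=238 best=238 *, r--
l=3 r=19: min(14,20)*16=224 best=238, l++
l=4 r=19: min(9,20)*15=135 best=238, l++
l=5 r=19: min(11,20)*14=154 best=238, l++
l=6 r=19: min(17,20)*13=221 best=238, l++
l=7 r=19: min(3,20)*12=36 best=238, l++
l=8 r=19: min(9,20)*11=99 best=238, l++
l=9 r=19: min(17,20)*10=170 best=238, l++
l=10 r=19: min(7,20)*9=63 best=238, l++

l=11, r=19, best area=238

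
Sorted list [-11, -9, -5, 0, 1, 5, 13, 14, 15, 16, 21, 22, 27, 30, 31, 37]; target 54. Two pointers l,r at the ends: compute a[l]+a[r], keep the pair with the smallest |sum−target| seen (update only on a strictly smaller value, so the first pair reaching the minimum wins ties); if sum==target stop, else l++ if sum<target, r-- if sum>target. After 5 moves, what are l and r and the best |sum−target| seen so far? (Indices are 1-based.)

l=1 r=16: -11+37=26 d=28 *, l++
l=2 r=16: -9+37=28 d=26 *, l++
l=3 r=16: -5+37=32 d=22 *, l++
l=4 r=16: 0+37=37 d=17 *, l++
l=5 r=16: 1+37=38 d=16 *, l++

l=6, r=16, best |Δ|=16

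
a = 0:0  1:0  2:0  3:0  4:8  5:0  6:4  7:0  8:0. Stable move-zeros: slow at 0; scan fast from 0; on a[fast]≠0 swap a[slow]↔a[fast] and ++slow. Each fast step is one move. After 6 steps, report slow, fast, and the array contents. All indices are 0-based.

slow=1, fast=6, a=[8, 0, 0, 0, 0, 0, 4, 0, 0]

slow=0 fast=0: a[fast]=0, fast++
slow=0 fast=1: a[fast]=0, fast++
slow=0 fast=2: a[fast]=0, fast++
slow=0 fast=3: a[fast]=0, fast++
slow=0 fast=4: a[fast]=8≠0 swap→a[0]=8, slow++,fast++
slow=1 fast=5: a[fast]=0, fast++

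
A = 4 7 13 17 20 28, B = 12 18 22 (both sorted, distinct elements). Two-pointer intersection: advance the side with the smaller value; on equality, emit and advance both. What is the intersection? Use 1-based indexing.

[i=1,j=1] 4<12 → i++
[i=2,j=1] 7<12 → i++
[i=3,j=1] 13>12 → j++
[i=3,j=2] 13<18 → i++
[i=4,j=2] 17<18 → i++
[i=5,j=2] 20>18 → j++
[i=5,j=3] 20<22 → i++
[i=6,j=3] 28>22 → j++

intersection = []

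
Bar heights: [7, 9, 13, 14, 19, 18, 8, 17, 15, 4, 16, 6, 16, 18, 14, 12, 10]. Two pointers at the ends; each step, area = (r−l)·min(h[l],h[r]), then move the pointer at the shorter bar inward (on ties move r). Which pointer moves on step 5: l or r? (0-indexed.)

l=0 r=16: min(7,10)*16=112 best=112 *, l++
l=1 r=16: min(9,10)*15=135 best=135 *, l++
l=2 r=16: min(13,10)*14=140 best=140 *, r--
l=2 r=15: min(13,12)*13=156 best=156 *, r--
l=2 r=14: min(13,14)*12=156 best=156, l++

l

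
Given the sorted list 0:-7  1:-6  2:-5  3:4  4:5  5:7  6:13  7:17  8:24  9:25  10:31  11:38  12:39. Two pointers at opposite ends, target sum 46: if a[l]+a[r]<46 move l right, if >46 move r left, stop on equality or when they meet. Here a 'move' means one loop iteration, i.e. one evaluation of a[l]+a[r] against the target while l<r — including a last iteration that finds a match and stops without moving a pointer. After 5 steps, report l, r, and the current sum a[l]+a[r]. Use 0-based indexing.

l=5, r=12, sum=46

l=0 r=12: -7+39=32 <46, l++
l=1 r=12: -6+39=33 <46, l++
l=2 r=12: -5+39=34 <46, l++
l=3 r=12: 4+39=43 <46, l++
l=4 r=12: 5+39=44 <46, l++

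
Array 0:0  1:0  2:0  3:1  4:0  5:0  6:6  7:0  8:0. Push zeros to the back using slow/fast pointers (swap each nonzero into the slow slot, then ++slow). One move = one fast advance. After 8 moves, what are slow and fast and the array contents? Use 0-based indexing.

slow=2, fast=8, a=[1, 6, 0, 0, 0, 0, 0, 0, 0]

(s=0,f=0) a[fast]=0 → fast++
(s=0,f=1) a[fast]=0 → fast++
(s=0,f=2) a[fast]=0 → fast++
(s=0,f=3) a[fast]=1≠0 swap→a[0]=1 → slow++,fast++
(s=1,f=4) a[fast]=0 → fast++
(s=1,f=5) a[fast]=0 → fast++
(s=1,f=6) a[fast]=6≠0 swap→a[1]=6 → slow++,fast++
(s=2,f=7) a[fast]=0 → fast++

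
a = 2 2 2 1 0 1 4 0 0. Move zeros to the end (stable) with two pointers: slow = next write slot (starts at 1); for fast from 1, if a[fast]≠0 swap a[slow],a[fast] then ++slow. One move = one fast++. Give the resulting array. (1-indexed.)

[2, 2, 2, 1, 1, 4, 0, 0, 0]

(s=1,f=1) a[fast]=2≠0 swap→a[1]=2 → slow++,fast++
(s=2,f=2) a[fast]=2≠0 swap→a[2]=2 → slow++,fast++
(s=3,f=3) a[fast]=2≠0 swap→a[3]=2 → slow++,fast++
(s=4,f=4) a[fast]=1≠0 swap→a[4]=1 → slow++,fast++
(s=5,f=5) a[fast]=0 → fast++
(s=5,f=6) a[fast]=1≠0 swap→a[5]=1 → slow++,fast++
(s=6,f=7) a[fast]=4≠0 swap→a[6]=4 → slow++,fast++
(s=7,f=8) a[fast]=0 → fast++
(s=7,f=9) a[fast]=0 → fast++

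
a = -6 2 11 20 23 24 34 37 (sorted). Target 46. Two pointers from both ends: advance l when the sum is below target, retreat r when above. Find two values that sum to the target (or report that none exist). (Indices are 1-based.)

no pair

l=1 r=8: -6+37=31 <46, l++
l=2 r=8: 2+37=39 <46, l++
l=3 r=8: 11+37=48 >46, r--
l=3 r=7: 11+34=45 <46, l++
l=4 r=7: 20+34=54 >46, r--
l=4 r=6: 20+24=44 <46, l++
l=5 r=6: 23+24=47 >46, r--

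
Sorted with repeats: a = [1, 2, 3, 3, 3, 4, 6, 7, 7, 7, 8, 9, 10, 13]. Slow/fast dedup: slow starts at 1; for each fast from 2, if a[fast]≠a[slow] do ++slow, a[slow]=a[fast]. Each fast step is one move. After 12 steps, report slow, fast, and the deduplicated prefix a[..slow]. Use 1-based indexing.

(s=1,f=2) a[fast]=2≠a[slow]=1 write a[2]=2 → slow++,fast++
(s=2,f=3) a[fast]=3≠a[slow]=2 write a[3]=3 → slow++,fast++
(s=3,f=4) a[fast]=3=a[slow] dup → fast++
(s=3,f=5) a[fast]=3=a[slow] dup → fast++
(s=3,f=6) a[fast]=4≠a[slow]=3 write a[4]=4 → slow++,fast++
(s=4,f=7) a[fast]=6≠a[slow]=4 write a[5]=6 → slow++,fast++
(s=5,f=8) a[fast]=7≠a[slow]=6 write a[6]=7 → slow++,fast++
(s=6,f=9) a[fast]=7=a[slow] dup → fast++
(s=6,f=10) a[fast]=7=a[slow] dup → fast++
(s=6,f=11) a[fast]=8≠a[slow]=7 write a[7]=8 → slow++,fast++
(s=7,f=12) a[fast]=9≠a[slow]=8 write a[8]=9 → slow++,fast++
(s=8,f=13) a[fast]=10≠a[slow]=9 write a[9]=10 → slow++,fast++

slow=9, fast=14, prefix=[1, 2, 3, 4, 6, 7, 8, 9, 10]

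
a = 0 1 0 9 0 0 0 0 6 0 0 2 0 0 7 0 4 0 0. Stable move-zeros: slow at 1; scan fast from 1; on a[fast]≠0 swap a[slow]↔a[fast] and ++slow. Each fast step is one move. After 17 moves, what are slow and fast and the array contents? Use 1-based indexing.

slow=1 fast=1: a[fast]=0, fast++
slow=1 fast=2: a[fast]=1≠0 swap→a[1]=1, slow++,fast++
slow=2 fast=3: a[fast]=0, fast++
slow=2 fast=4: a[fast]=9≠0 swap→a[2]=9, slow++,fast++
slow=3 fast=5: a[fast]=0, fast++
slow=3 fast=6: a[fast]=0, fast++
slow=3 fast=7: a[fast]=0, fast++
slow=3 fast=8: a[fast]=0, fast++
slow=3 fast=9: a[fast]=6≠0 swap→a[3]=6, slow++,fast++
slow=4 fast=10: a[fast]=0, fast++
slow=4 fast=11: a[fast]=0, fast++
slow=4 fast=12: a[fast]=2≠0 swap→a[4]=2, slow++,fast++
slow=5 fast=13: a[fast]=0, fast++
slow=5 fast=14: a[fast]=0, fast++
slow=5 fast=15: a[fast]=7≠0 swap→a[5]=7, slow++,fast++
slow=6 fast=16: a[fast]=0, fast++
slow=6 fast=17: a[fast]=4≠0 swap→a[6]=4, slow++,fast++

slow=7, fast=18, a=[1, 9, 6, 2, 7, 4, 0, 0, 0, 0, 0, 0, 0, 0, 0, 0, 0, 0, 0]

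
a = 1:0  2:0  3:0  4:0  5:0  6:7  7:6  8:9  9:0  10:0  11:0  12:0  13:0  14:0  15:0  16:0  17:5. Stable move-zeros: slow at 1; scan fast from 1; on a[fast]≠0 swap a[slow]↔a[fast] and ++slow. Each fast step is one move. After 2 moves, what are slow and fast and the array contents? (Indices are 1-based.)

slow=1 fast=1: a[fast]=0, fast++
slow=1 fast=2: a[fast]=0, fast++

slow=1, fast=3, a=[0, 0, 0, 0, 0, 7, 6, 9, 0, 0, 0, 0, 0, 0, 0, 0, 5]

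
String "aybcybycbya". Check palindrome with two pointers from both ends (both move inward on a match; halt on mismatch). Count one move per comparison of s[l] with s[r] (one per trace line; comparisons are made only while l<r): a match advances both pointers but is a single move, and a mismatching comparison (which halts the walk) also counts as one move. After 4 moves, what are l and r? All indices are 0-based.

l=4, r=6

l=0 r=10: 'a'=='a', l++,r--
l=1 r=9: 'y'=='y', l++,r--
l=2 r=8: 'b'=='b', l++,r--
l=3 r=7: 'c'=='c', l++,r--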